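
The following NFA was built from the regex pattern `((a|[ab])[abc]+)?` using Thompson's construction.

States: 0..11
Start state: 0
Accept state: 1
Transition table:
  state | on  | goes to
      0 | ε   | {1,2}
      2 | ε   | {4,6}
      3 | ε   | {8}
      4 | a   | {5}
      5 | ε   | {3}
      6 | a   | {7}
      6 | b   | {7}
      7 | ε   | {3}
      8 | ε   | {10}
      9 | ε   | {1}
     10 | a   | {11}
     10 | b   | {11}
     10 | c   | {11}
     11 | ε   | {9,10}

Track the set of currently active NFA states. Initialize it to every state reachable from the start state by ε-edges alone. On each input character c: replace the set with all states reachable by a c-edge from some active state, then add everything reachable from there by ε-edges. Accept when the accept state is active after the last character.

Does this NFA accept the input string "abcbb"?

Answer: ACCEPT

Derivation:
start: ε-closure({0}) = {0,1,2,4,6}
'a' @ 1: {3,5,7,8,10}
'b' @ 2: {1,9,10,11}  ✓accept
'c' @ 3: {1,9,10,11}  ✓accept
'b' @ 4: {1,9,10,11}  ✓accept
'b' @ 5: {1,9,10,11}  ✓accept
after full input: {1,9,10,11}  (accept=1 in)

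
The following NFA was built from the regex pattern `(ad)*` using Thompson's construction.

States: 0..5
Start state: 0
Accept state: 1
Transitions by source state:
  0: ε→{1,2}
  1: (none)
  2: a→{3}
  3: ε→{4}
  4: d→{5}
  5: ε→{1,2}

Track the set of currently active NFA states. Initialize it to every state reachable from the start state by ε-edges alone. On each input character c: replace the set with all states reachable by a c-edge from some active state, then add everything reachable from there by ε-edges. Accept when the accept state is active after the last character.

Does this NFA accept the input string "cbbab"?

Answer: REJECT

Derivation:
start: ε-closure({0}) = {0,1,2}
'c' @ 1: {}  — no active states
rest 'bbab' ignored (set empty)
after full input: {}  (accept=1 not in)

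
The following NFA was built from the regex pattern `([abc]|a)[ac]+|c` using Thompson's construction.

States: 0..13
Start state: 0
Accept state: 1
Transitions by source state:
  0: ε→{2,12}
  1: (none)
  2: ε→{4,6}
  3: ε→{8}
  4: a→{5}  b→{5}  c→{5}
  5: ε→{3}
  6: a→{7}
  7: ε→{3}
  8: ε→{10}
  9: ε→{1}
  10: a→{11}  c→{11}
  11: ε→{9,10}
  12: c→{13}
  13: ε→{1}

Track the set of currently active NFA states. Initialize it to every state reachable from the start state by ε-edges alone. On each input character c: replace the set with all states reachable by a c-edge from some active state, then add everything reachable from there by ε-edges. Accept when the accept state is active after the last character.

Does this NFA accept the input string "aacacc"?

Answer: ACCEPT

Derivation:
initial (ε-close {0}): {0,2,4,6,12}
'a' @ 1: {3,5,7,8,10}
'a' @ 2: {1,9,10,11}  [accepting]
'c' @ 3: {1,9,10,11}  [accepting]
'a' @ 4: {1,9,10,11}  [accepting]
'c' @ 5: {1,9,10,11}  [accepting]
'c' @ 6: {1,9,10,11}  [accepting]
final: {1,9,10,11}; accept 1 in set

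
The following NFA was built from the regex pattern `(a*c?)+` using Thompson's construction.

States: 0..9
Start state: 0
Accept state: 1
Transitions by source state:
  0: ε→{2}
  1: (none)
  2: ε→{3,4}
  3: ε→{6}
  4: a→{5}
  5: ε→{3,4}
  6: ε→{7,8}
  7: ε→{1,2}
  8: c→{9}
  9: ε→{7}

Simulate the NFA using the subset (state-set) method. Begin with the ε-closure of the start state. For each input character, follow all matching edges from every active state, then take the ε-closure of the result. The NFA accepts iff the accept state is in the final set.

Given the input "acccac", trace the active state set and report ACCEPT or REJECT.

start: ε-closure({0}) = {0,1,2,3,4,6,7,8}
'a' @ 1: {1,2,3,4,5,6,7,8}  [accepting]
'c' @ 2: {1,2,3,4,6,7,8,9}  [accepting]
'c' @ 3: {1,2,3,4,6,7,8,9}  [accepting]
'c' @ 4: {1,2,3,4,6,7,8,9}  [accepting]
'a' @ 5: {1,2,3,4,5,6,7,8}  [accepting]
'c' @ 6: {1,2,3,4,6,7,8,9}  [accepting]
after full input: {1,2,3,4,6,7,8,9}  (accept=1 in)

Answer: ACCEPT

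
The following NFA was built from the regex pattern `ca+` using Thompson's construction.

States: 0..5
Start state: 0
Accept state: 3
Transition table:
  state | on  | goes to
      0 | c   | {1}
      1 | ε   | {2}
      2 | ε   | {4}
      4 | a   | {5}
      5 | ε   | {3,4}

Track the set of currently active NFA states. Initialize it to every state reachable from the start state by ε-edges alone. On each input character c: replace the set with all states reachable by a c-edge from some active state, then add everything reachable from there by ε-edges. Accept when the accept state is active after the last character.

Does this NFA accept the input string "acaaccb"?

S₀ = ε-closure({0}) = {0}
'a' @ 1: {}  — no active states
rest 'caaccb' ignored (set empty)
end set {} — state 3 not in

Answer: REJECT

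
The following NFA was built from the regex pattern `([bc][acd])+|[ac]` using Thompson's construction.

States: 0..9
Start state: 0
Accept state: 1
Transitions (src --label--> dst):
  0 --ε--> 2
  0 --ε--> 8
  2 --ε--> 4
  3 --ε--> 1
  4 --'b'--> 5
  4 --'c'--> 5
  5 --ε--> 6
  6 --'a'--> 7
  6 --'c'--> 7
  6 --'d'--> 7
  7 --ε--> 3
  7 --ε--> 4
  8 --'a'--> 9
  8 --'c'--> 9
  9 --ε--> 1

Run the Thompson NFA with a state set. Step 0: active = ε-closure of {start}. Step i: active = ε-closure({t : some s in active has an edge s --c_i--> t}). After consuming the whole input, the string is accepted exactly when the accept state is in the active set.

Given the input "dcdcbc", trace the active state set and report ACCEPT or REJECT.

start: ε-closure({0}) = {0,2,4,8}
'd' @ 1: {}  — no active states
rest 'cdcbc' ignored (set empty)
after full input: {}  (accept=1 not in)

Answer: REJECT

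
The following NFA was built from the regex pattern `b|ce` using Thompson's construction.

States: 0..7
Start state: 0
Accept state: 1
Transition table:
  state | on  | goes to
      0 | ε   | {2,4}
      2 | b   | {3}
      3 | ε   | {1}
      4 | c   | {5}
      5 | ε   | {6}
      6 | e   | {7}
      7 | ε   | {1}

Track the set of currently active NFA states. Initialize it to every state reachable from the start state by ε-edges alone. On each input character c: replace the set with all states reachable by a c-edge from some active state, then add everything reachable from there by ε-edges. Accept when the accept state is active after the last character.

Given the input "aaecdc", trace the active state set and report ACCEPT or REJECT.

S₀ = ε-closure({0}) = {0,2,4}
'a' @ 1: {}  — dead — no transitions
rest 'aecdc' ignored (set empty)
after full input: {}  (accept=1 not in)

Answer: REJECT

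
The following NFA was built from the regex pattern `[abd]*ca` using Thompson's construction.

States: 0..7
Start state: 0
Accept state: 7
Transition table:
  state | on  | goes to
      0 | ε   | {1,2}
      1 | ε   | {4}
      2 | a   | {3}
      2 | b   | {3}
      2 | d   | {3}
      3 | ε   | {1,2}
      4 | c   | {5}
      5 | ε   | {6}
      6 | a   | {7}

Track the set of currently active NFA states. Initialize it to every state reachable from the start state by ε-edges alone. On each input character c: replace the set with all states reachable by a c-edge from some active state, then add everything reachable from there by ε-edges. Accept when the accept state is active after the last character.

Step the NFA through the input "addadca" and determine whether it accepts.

initial (ε-close {0}): {0,1,2,4}
'a' @ 1: {1,2,3,4}
'd' @ 2: {1,2,3,4}
'd' @ 3: {1,2,3,4}
'a' @ 4: {1,2,3,4}
'd' @ 5: {1,2,3,4}
'c' @ 6: {5,6}
'a' @ 7: {7}  (accept∈set)
final: {7}; accept 7 in set

Answer: ACCEPT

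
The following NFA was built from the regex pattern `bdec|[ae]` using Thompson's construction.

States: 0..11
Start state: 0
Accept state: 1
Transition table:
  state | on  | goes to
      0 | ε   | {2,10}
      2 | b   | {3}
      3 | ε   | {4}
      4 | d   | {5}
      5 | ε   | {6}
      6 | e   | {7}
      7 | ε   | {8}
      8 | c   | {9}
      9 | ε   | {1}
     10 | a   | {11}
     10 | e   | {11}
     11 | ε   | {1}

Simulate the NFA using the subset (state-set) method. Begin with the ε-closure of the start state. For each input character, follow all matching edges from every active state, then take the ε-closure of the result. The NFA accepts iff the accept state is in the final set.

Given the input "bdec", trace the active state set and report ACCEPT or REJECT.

S₀ = ε-closure({0}) = {0,2,10}
'b' @ 1: {3,4}
'd' @ 2: {5,6}
'e' @ 3: {7,8}
'c' @ 4: {1,9}  ✓accept
end set {1,9} — state 1 in

Answer: ACCEPT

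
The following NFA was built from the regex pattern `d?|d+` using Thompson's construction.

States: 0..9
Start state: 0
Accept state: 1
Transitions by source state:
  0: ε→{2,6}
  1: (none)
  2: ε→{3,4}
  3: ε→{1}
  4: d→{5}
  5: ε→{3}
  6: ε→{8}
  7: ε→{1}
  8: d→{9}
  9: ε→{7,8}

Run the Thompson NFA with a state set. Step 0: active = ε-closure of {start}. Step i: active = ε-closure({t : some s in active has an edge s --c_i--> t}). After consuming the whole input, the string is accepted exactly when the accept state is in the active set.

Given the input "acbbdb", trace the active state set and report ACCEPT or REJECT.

start: ε-closure({0}) = {0,1,2,3,4,6,8}
'a' @ 1: {}  — no active states
rest 'cbbdb' ignored (set empty)
final: {}; accept 1 not in set

Answer: REJECT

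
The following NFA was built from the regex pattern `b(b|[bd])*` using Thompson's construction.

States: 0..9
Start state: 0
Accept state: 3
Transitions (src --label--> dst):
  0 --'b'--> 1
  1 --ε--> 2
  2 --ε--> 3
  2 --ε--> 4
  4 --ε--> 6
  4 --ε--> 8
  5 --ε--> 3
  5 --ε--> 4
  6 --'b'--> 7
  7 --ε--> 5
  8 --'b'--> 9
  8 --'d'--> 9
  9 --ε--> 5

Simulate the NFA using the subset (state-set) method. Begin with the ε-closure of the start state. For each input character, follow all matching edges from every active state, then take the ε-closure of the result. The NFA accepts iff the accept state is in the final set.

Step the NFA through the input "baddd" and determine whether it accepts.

Answer: REJECT

Steps:
initial (ε-close {0}): {0}
'b' @ 1: {1,2,3,4,6,8}  (accept∈set)
'a' @ 2: {}  — no active states
rest 'ddd' ignored (set empty)
end set {} — state 3 not in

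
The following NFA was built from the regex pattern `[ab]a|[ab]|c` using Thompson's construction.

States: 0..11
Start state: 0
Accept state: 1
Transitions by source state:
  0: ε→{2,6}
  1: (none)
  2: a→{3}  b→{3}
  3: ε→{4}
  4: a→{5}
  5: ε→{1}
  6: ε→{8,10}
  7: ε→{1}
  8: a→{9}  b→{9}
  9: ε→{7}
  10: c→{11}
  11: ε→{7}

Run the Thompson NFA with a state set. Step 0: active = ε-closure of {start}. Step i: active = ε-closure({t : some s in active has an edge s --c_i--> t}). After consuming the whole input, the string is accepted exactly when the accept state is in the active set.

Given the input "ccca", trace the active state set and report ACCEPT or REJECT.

Answer: REJECT

Steps:
S₀ = ε-closure({0}) = {0,2,6,8,10}
'c' @ 1: {1,7,11}  [accepting]
'c' @ 2: {}  — dead — no transitions
rest 'ca' ignored (set empty)
after full input: {}  (accept=1 not in)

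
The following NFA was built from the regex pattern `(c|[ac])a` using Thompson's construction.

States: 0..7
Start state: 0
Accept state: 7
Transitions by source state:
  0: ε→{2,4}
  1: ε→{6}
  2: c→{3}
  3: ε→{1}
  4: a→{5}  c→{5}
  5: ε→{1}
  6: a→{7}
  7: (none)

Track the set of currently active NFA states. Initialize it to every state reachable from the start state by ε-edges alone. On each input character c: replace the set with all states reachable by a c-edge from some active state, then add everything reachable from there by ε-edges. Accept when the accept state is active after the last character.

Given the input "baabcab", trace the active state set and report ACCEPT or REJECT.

Answer: REJECT

Steps:
initial (ε-close {0}): {0,2,4}
'b' @ 1: {}  — dead — no transitions
rest 'aabcab' ignored (set empty)
after full input: {}  (accept=7 not in)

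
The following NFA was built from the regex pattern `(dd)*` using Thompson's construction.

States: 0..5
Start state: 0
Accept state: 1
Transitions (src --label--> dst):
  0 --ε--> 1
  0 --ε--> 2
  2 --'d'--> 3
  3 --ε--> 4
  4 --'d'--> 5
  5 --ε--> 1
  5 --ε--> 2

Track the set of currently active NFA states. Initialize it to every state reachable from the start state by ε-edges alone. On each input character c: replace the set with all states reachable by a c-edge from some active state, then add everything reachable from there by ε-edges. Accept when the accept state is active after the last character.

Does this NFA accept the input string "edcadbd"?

Answer: REJECT

Trace:
start: ε-closure({0}) = {0,1,2}
'e' @ 1: {}  — no active states
rest 'dcadbd' ignored (set empty)
end set {} — state 1 not in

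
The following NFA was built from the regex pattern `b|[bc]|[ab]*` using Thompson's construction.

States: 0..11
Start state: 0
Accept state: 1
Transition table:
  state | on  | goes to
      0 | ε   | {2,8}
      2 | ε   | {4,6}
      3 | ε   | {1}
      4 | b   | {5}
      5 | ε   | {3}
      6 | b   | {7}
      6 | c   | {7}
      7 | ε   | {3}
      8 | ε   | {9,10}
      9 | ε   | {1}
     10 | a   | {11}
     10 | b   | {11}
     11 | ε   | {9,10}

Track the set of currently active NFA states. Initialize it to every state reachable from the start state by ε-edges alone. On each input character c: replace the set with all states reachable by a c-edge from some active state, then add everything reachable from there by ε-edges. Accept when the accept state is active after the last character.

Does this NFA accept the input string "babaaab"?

Answer: ACCEPT

Derivation:
start: ε-closure({0}) = {0,1,2,4,6,8,9,10}
'b' @ 1: {1,3,5,7,9,10,11}  (accept∈set)
'a' @ 2: {1,9,10,11}  (accept∈set)
'b' @ 3: {1,9,10,11}  (accept∈set)
'a' @ 4: {1,9,10,11}  (accept∈set)
'a' @ 5: {1,9,10,11}  (accept∈set)
'a' @ 6: {1,9,10,11}  (accept∈set)
'b' @ 7: {1,9,10,11}  (accept∈set)
end set {1,9,10,11} — state 1 in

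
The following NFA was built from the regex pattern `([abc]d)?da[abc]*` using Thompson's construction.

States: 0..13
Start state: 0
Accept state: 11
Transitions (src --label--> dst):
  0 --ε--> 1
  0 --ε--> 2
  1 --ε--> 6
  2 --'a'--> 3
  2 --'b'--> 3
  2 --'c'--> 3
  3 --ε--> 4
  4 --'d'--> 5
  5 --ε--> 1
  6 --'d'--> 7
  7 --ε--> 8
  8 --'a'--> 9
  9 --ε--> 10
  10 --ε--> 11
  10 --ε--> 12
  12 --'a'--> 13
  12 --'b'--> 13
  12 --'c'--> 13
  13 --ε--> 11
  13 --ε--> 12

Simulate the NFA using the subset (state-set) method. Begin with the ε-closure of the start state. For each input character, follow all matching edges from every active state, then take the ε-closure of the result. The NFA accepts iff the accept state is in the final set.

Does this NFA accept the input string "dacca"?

S₀ = ε-closure({0}) = {0,1,2,6}
'd' @ 1: {7,8}
'a' @ 2: {9,10,11,12}  (accept∈set)
'c' @ 3: {11,12,13}  (accept∈set)
'c' @ 4: {11,12,13}  (accept∈set)
'a' @ 5: {11,12,13}  (accept∈set)
final: {11,12,13}; accept 11 in set

Answer: ACCEPT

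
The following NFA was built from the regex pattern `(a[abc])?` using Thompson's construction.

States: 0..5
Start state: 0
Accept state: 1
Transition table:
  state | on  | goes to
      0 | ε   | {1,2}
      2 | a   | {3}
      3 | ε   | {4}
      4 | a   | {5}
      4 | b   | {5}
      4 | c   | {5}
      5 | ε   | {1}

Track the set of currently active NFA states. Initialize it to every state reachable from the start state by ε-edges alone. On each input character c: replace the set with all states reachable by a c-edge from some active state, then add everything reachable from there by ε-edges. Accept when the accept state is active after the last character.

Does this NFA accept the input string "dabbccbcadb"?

initial (ε-close {0}): {0,1,2}
'd' @ 1: {}  — no active states
rest 'abbccbcadb' ignored (set empty)
after full input: {}  (accept=1 not in)

Answer: REJECT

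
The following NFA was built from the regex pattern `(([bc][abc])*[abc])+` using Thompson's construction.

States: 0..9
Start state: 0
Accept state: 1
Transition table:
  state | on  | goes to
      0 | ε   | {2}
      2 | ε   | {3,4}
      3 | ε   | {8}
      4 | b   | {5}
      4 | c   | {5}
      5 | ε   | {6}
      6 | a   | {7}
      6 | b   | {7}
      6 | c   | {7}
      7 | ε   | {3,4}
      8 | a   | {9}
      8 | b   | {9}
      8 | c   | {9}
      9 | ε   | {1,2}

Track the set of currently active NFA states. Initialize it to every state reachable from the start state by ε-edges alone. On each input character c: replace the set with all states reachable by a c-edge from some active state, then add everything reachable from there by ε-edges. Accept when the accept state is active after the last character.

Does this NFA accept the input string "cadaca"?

Answer: REJECT

Trace:
initial (ε-close {0}): {0,2,3,4,8}
'c' @ 1: {1,2,3,4,5,6,8,9}  ✓accept
'a' @ 2: {1,2,3,4,7,8,9}  ✓accept
'd' @ 3: {}  — state set empty
rest 'aca' ignored (set empty)
final: {}; accept 1 not in set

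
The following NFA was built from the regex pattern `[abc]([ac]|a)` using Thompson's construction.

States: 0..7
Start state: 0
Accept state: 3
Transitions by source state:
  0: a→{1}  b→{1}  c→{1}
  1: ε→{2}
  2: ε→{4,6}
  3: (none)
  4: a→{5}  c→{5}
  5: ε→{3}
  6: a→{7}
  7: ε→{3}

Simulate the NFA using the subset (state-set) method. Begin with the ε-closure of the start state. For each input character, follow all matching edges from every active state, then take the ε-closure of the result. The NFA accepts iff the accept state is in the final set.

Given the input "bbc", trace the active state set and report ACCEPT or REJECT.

Answer: REJECT

Trace:
S₀ = ε-closure({0}) = {0}
'b' @ 1: {1,2,4,6}
'b' @ 2: {}  — no active states
rest 'c' ignored (set empty)
final: {}; accept 3 not in set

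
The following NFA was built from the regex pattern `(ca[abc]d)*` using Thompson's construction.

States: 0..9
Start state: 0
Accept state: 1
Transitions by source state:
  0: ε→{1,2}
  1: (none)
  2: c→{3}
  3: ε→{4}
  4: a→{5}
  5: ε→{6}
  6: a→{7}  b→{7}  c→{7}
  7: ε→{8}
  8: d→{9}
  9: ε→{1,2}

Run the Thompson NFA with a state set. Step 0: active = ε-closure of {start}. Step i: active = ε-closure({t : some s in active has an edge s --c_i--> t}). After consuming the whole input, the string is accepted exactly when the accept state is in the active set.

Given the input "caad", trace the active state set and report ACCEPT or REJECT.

S₀ = ε-closure({0}) = {0,1,2}
'c' @ 1: {3,4}
'a' @ 2: {5,6}
'a' @ 3: {7,8}
'd' @ 4: {1,2,9}  ✓accept
end set {1,2,9} — state 1 in

Answer: ACCEPT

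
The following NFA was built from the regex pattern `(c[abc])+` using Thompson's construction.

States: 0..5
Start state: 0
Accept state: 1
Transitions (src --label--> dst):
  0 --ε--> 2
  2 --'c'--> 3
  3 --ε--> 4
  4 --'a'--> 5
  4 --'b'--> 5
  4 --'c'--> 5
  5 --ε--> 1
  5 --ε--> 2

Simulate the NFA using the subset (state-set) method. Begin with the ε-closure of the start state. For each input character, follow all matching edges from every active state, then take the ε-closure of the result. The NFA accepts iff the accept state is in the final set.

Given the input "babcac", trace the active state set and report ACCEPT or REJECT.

Answer: REJECT

Derivation:
initial (ε-close {0}): {0,2}
'b' @ 1: {}  — no active states
rest 'abcac' ignored (set empty)
final: {}; accept 1 not in set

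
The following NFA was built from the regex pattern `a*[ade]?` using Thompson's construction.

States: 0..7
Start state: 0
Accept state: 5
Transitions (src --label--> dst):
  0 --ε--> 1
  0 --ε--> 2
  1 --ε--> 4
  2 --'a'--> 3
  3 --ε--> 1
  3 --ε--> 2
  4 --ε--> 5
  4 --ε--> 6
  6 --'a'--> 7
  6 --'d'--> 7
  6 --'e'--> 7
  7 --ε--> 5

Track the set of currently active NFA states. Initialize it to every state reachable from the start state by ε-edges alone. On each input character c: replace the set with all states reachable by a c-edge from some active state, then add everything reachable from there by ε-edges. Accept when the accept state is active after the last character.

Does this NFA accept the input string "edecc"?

Answer: REJECT

Derivation:
start: ε-closure({0}) = {0,1,2,4,5,6}
'e' @ 1: {5,7}  (accept∈set)
'd' @ 2: {}  — state set empty
rest 'ecc' ignored (set empty)
final: {}; accept 5 not in set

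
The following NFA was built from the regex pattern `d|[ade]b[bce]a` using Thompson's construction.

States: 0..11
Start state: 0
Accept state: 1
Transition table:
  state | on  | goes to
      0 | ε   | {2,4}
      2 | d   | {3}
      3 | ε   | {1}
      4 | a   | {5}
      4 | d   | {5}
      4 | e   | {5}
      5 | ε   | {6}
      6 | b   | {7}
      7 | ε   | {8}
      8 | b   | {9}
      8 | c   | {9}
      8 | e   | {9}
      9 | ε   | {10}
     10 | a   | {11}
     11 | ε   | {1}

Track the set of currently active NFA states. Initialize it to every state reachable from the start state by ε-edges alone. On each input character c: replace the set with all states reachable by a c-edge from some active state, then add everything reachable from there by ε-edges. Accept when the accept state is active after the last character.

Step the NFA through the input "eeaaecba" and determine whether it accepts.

Answer: REJECT

Derivation:
S₀ = ε-closure({0}) = {0,2,4}
'e' @ 1: {5,6}
'e' @ 2: {}  — state set empty
rest 'aaecba' ignored (set empty)
after full input: {}  (accept=1 not in)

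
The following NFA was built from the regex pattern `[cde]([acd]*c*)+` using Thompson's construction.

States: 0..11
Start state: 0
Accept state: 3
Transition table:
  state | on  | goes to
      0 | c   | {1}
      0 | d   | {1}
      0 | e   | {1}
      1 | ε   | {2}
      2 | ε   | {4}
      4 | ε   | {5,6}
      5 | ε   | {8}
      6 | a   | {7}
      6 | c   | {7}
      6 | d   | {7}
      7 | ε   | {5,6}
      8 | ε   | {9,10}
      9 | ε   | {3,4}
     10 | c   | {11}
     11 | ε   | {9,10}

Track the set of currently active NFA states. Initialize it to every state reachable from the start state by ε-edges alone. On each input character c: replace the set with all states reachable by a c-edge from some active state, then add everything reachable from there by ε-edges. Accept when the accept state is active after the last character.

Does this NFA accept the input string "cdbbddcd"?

S₀ = ε-closure({0}) = {0}
'c' @ 1: {1,2,3,4,5,6,8,9,10}  (accept∈set)
'd' @ 2: {3,4,5,6,7,8,9,10}  (accept∈set)
'b' @ 3: {}  — dead — no transitions
rest 'bddcd' ignored (set empty)
after full input: {}  (accept=3 not in)

Answer: REJECT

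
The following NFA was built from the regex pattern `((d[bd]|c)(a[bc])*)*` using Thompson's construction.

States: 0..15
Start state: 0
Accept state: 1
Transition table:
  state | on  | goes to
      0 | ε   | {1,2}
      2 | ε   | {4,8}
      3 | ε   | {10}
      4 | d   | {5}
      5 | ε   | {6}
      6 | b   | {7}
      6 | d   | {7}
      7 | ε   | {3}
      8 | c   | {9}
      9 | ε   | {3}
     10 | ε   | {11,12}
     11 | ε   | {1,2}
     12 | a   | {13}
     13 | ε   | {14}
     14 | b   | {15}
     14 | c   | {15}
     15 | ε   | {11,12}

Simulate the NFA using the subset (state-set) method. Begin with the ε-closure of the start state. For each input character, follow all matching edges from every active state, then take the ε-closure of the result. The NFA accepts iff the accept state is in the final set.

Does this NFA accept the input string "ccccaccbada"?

S₀ = ε-closure({0}) = {0,1,2,4,8}
'c' @ 1: {1,2,3,4,8,9,10,11,12}  (accept∈set)
'c' @ 2: {1,2,3,4,8,9,10,11,12}  (accept∈set)
'c' @ 3: {1,2,3,4,8,9,10,11,12}  (accept∈set)
'c' @ 4: {1,2,3,4,8,9,10,11,12}  (accept∈set)
'a' @ 5: {13,14}
'c' @ 6: {1,2,4,8,11,12,15}  (accept∈set)
'c' @ 7: {1,2,3,4,8,9,10,11,12}  (accept∈set)
'b' @ 8: {}  — state set empty
rest 'ada' ignored (set empty)
after full input: {}  (accept=1 not in)

Answer: REJECT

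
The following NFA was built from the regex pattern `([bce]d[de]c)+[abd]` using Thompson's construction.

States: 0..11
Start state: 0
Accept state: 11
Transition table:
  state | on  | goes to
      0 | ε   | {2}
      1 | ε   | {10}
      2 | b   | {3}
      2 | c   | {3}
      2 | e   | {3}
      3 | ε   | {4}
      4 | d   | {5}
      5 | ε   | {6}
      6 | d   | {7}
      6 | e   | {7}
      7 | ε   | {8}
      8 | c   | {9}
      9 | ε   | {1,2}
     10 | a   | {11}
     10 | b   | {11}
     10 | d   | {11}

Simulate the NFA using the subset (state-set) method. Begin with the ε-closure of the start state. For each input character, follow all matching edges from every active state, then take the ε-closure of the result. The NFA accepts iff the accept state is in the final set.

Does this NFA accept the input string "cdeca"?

initial (ε-close {0}): {0,2}
'c' @ 1: {3,4}
'd' @ 2: {5,6}
'e' @ 3: {7,8}
'c' @ 4: {1,2,9,10}
'a' @ 5: {11}  (accept∈set)
after full input: {11}  (accept=11 in)

Answer: ACCEPT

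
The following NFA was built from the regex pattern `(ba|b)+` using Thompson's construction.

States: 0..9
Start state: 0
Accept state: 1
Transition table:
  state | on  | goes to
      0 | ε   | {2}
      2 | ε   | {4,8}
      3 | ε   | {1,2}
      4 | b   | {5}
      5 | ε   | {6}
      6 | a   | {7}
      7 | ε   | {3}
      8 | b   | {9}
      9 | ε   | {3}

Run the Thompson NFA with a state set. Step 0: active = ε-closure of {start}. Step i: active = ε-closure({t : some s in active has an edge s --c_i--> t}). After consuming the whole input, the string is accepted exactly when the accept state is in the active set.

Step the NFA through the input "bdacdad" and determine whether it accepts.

Answer: REJECT

Steps:
start: ε-closure({0}) = {0,2,4,8}
'b' @ 1: {1,2,3,4,5,6,8,9}  [accepting]
'd' @ 2: {}  — state set empty
rest 'acdad' ignored (set empty)
end set {} — state 1 not in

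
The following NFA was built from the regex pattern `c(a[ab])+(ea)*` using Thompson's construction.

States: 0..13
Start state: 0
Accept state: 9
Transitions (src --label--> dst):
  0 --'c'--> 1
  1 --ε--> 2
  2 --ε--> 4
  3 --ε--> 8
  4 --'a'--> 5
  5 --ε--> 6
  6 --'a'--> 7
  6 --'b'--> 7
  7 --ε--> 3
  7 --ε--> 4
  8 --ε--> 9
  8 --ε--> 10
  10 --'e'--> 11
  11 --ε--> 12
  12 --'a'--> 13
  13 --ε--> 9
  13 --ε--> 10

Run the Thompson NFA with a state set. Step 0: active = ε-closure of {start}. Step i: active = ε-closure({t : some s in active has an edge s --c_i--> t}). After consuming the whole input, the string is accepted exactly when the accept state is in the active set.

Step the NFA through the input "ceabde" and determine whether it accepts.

Answer: REJECT

Steps:
initial (ε-close {0}): {0}
'c' @ 1: {1,2,4}
'e' @ 2: {}  — dead — no transitions
rest 'abde' ignored (set empty)
after full input: {}  (accept=9 not in)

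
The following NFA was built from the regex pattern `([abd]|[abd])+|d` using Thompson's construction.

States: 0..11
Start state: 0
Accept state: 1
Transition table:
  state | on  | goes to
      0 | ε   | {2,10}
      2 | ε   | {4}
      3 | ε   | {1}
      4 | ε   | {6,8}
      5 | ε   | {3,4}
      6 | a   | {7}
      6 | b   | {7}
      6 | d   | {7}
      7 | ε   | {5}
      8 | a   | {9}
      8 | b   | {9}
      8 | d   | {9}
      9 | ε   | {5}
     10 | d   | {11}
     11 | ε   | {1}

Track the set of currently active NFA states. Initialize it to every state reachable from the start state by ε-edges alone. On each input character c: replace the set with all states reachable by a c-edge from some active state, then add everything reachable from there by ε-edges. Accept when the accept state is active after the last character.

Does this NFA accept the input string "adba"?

S₀ = ε-closure({0}) = {0,2,4,6,8,10}
'a' @ 1: {1,3,4,5,6,7,8,9}  ✓accept
'd' @ 2: {1,3,4,5,6,7,8,9}  ✓accept
'b' @ 3: {1,3,4,5,6,7,8,9}  ✓accept
'a' @ 4: {1,3,4,5,6,7,8,9}  ✓accept
after full input: {1,3,4,5,6,7,8,9}  (accept=1 in)

Answer: ACCEPT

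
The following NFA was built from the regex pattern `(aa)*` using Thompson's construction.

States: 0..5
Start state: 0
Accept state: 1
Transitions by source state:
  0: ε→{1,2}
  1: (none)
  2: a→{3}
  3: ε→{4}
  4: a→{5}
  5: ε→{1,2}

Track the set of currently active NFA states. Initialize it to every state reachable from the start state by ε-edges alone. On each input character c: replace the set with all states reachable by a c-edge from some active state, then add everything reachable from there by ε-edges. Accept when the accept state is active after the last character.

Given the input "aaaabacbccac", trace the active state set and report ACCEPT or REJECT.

Answer: REJECT

Steps:
initial (ε-close {0}): {0,1,2}
'a' @ 1: {3,4}
'a' @ 2: {1,2,5}  [accepting]
'a' @ 3: {3,4}
'a' @ 4: {1,2,5}  [accepting]
'b' @ 5: {}  — state set empty
rest 'acbccac' ignored (set empty)
after full input: {}  (accept=1 not in)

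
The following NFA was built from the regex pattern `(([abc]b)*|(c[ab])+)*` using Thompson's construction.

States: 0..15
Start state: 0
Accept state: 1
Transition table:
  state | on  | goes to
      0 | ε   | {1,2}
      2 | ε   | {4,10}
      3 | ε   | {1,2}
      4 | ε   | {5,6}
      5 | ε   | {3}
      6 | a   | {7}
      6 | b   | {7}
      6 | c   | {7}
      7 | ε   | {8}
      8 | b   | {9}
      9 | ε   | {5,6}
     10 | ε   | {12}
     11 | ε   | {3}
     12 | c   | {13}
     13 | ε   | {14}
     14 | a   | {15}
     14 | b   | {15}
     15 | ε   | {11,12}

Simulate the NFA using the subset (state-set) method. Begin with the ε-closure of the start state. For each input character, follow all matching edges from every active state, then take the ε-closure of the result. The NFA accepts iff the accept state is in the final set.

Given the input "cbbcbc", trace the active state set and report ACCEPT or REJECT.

S₀ = ε-closure({0}) = {0,1,2,3,4,5,6,10,12}
'c' @ 1: {7,8,13,14}
'b' @ 2: {1,2,3,4,5,6,9,10,11,12,15}  [accepting]
'b' @ 3: {7,8}
'c' @ 4: {}  — dead — no transitions
rest 'bc' ignored (set empty)
final: {}; accept 1 not in set

Answer: REJECT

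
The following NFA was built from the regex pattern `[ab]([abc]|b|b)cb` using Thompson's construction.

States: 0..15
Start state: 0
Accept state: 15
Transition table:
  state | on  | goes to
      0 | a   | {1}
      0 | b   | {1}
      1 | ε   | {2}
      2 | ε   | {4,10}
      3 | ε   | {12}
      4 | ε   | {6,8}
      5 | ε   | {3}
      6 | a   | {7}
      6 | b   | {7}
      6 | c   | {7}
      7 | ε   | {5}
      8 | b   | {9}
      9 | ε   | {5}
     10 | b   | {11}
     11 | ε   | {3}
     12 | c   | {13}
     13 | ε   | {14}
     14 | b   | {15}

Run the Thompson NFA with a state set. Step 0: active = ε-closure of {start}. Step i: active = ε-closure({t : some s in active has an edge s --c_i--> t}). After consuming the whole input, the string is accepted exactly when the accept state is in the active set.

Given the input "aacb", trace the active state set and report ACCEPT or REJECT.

start: ε-closure({0}) = {0}
'a' @ 1: {1,2,4,6,8,10}
'a' @ 2: {3,5,7,12}
'c' @ 3: {13,14}
'b' @ 4: {15}  [accepting]
after full input: {15}  (accept=15 in)

Answer: ACCEPT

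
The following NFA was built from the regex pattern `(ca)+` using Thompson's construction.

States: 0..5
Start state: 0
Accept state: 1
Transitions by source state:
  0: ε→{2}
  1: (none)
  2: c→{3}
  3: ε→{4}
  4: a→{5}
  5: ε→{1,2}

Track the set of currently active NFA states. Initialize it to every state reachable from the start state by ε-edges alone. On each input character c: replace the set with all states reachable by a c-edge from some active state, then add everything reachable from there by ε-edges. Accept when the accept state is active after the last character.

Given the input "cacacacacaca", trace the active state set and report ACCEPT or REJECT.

start: ε-closure({0}) = {0,2}
'c' @ 1: {3,4}
'a' @ 2: {1,2,5}  [accepting]
'c' @ 3: {3,4}
'a' @ 4: {1,2,5}  [accepting]
'c' @ 5: {3,4}
'a' @ 6: {1,2,5}  [accepting]
'c' @ 7: {3,4}
'a' @ 8: {1,2,5}  [accepting]
'c' @ 9: {3,4}
'a' @ 10: {1,2,5}  [accepting]
'c' @ 11: {3,4}
'a' @ 12: {1,2,5}  [accepting]
end set {1,2,5} — state 1 in

Answer: ACCEPT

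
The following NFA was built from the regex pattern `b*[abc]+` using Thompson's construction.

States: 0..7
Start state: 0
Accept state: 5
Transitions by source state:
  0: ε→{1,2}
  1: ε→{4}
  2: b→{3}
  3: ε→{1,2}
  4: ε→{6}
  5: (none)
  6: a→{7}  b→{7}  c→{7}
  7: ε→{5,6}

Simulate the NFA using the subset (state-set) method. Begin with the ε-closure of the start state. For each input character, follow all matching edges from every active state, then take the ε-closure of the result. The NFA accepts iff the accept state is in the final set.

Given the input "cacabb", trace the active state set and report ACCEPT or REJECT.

Answer: ACCEPT

Steps:
start: ε-closure({0}) = {0,1,2,4,6}
'c' @ 1: {5,6,7}  (accept∈set)
'a' @ 2: {5,6,7}  (accept∈set)
'c' @ 3: {5,6,7}  (accept∈set)
'a' @ 4: {5,6,7}  (accept∈set)
'b' @ 5: {5,6,7}  (accept∈set)
'b' @ 6: {5,6,7}  (accept∈set)
after full input: {5,6,7}  (accept=5 in)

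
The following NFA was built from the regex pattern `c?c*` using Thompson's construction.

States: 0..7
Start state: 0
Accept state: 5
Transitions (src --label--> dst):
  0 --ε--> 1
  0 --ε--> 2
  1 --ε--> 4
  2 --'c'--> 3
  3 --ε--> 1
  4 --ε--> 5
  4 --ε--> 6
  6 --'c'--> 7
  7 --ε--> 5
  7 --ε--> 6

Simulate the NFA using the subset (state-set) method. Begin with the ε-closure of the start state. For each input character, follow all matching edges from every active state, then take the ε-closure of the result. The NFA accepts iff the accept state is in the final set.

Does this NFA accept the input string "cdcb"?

Answer: REJECT

Trace:
S₀ = ε-closure({0}) = {0,1,2,4,5,6}
'c' @ 1: {1,3,4,5,6,7}  (accept∈set)
'd' @ 2: {}  — dead — no transitions
rest 'cb' ignored (set empty)
final: {}; accept 5 not in set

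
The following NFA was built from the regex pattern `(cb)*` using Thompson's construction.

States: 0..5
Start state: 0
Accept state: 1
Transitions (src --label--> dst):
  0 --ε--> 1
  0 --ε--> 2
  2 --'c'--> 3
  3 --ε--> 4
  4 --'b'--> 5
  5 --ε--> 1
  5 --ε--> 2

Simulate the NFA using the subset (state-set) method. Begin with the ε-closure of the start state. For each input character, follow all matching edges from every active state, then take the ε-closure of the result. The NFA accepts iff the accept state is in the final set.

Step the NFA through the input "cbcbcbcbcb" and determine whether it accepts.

initial (ε-close {0}): {0,1,2}
'c' @ 1: {3,4}
'b' @ 2: {1,2,5}  (accept∈set)
'c' @ 3: {3,4}
'b' @ 4: {1,2,5}  (accept∈set)
'c' @ 5: {3,4}
'b' @ 6: {1,2,5}  (accept∈set)
'c' @ 7: {3,4}
'b' @ 8: {1,2,5}  (accept∈set)
'c' @ 9: {3,4}
'b' @ 10: {1,2,5}  (accept∈set)
after full input: {1,2,5}  (accept=1 in)

Answer: ACCEPT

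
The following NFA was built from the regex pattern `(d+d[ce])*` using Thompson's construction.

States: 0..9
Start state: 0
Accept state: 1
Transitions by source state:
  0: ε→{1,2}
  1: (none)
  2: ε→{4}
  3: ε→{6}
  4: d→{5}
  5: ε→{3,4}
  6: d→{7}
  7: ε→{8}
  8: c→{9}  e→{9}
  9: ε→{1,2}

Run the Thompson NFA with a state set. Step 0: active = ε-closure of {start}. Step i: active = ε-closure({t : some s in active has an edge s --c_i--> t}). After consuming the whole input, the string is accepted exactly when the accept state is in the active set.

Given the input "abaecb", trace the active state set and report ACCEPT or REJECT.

S₀ = ε-closure({0}) = {0,1,2,4}
'a' @ 1: {}  — state set empty
rest 'baecb' ignored (set empty)
final: {}; accept 1 not in set

Answer: REJECT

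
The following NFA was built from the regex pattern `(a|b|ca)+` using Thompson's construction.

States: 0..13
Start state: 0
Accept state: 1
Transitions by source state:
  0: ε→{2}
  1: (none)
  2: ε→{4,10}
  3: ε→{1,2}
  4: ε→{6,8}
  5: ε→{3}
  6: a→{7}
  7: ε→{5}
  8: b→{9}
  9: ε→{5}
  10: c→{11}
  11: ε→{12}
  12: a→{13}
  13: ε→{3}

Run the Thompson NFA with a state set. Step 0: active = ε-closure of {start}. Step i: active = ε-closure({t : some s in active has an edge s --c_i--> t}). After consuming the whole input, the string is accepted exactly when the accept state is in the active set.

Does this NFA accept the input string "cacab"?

Answer: ACCEPT

Steps:
initial (ε-close {0}): {0,2,4,6,8,10}
'c' @ 1: {11,12}
'a' @ 2: {1,2,3,4,6,8,10,13}  ✓accept
'c' @ 3: {11,12}
'a' @ 4: {1,2,3,4,6,8,10,13}  ✓accept
'b' @ 5: {1,2,3,4,5,6,8,9,10}  ✓accept
end set {1,2,3,4,5,6,8,9,10} — state 1 in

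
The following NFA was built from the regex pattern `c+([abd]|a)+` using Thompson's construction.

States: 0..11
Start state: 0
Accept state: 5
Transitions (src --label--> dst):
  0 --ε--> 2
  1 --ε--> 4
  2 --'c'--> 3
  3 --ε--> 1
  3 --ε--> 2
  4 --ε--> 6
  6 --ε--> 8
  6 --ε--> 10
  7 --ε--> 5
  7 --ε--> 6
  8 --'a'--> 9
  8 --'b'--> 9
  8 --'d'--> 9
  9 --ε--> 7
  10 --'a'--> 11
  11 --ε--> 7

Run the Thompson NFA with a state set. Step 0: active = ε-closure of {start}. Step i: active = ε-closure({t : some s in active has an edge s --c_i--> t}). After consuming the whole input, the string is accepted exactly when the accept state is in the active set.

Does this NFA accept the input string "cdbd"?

S₀ = ε-closure({0}) = {0,2}
'c' @ 1: {1,2,3,4,6,8,10}
'd' @ 2: {5,6,7,8,9,10}  [accepting]
'b' @ 3: {5,6,7,8,9,10}  [accepting]
'd' @ 4: {5,6,7,8,9,10}  [accepting]
end set {5,6,7,8,9,10} — state 5 in

Answer: ACCEPT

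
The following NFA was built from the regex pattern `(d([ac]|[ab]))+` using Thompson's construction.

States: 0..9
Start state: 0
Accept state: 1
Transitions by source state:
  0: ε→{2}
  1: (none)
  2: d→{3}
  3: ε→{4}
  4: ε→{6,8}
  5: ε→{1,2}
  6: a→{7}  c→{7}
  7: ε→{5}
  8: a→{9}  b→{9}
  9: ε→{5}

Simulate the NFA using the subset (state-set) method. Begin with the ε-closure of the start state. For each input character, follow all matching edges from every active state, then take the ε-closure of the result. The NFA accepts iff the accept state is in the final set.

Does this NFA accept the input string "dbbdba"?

Answer: REJECT

Derivation:
S₀ = ε-closure({0}) = {0,2}
'd' @ 1: {3,4,6,8}
'b' @ 2: {1,2,5,9}  [accepting]
'b' @ 3: {}  — state set empty
rest 'dba' ignored (set empty)
final: {}; accept 1 not in set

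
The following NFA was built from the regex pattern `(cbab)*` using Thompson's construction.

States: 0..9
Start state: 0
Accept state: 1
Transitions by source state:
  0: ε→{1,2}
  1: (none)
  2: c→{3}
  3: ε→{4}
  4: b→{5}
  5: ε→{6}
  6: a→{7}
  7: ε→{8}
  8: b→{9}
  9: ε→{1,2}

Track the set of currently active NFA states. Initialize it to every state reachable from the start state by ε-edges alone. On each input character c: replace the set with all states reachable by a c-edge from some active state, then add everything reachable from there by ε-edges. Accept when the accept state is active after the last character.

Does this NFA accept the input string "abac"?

start: ε-closure({0}) = {0,1,2}
'a' @ 1: {}  — dead — no transitions
rest 'bac' ignored (set empty)
end set {} — state 1 not in

Answer: REJECT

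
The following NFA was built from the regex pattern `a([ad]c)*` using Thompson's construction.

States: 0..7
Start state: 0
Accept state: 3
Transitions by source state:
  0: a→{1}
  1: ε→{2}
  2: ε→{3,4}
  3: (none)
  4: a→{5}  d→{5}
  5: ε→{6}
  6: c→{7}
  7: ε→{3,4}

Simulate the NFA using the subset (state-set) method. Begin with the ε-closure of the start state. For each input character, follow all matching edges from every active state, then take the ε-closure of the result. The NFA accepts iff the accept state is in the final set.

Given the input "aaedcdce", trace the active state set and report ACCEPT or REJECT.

S₀ = ε-closure({0}) = {0}
'a' @ 1: {1,2,3,4}  (accept∈set)
'a' @ 2: {5,6}
'e' @ 3: {}  — dead — no transitions
rest 'dcdce' ignored (set empty)
end set {} — state 3 not in

Answer: REJECT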